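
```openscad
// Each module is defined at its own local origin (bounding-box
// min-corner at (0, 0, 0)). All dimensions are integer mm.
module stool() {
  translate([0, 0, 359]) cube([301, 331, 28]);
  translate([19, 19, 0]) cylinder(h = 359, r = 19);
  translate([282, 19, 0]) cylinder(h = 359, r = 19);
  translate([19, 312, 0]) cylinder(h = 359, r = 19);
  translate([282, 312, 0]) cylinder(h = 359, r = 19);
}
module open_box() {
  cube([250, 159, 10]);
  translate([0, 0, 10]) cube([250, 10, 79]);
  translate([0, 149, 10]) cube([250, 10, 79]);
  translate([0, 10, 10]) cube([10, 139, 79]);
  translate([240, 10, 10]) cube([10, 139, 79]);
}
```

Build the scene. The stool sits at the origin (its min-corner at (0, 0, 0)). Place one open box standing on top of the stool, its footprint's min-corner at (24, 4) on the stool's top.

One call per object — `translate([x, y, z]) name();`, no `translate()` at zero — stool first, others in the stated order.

stool();
translate([24, 4, 387]) open_box();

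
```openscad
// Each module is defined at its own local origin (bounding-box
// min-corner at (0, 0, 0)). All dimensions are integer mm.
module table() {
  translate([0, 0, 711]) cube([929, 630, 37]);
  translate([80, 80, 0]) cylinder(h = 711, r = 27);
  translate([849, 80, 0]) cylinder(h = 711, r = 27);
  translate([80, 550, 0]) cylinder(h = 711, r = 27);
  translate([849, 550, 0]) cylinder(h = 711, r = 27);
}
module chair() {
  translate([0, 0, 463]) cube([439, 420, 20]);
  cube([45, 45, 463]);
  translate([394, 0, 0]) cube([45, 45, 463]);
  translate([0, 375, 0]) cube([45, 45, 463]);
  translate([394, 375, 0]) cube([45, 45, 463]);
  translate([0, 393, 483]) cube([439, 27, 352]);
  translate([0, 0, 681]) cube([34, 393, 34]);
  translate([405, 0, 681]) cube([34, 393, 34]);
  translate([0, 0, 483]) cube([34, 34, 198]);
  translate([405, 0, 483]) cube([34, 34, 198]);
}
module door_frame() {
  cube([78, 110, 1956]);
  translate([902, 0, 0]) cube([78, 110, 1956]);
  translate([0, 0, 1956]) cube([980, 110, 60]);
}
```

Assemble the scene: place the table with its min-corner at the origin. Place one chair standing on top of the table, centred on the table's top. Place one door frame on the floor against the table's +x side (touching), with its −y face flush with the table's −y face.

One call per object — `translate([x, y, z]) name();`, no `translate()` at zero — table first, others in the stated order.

table();
translate([245, 105, 748]) chair();
translate([929, 0, 0]) door_frame();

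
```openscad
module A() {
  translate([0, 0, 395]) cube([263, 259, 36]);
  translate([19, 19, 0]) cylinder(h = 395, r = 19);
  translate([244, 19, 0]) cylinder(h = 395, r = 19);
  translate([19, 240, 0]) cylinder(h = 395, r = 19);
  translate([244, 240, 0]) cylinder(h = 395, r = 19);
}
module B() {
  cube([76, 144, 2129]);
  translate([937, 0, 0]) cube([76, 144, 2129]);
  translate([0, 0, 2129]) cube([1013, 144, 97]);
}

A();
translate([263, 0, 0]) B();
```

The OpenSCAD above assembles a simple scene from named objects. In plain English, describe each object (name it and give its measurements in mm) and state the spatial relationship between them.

A is a simple wooden stool: a rectangular seat 263 mm (x) by 259 mm (y), 36 mm thick, top face at z = 431 mm, on four round legs, each 38 mm in diameter. The legs rest on z = 0, each leg's axis is inset half a diameter from the nearest pair of seat edges (so the leg's bounding box is flush with the corner).

B is a rectangular door frame: two vertical jambs of 76×144 mm section, 2129 mm tall, with a clear opening 861 mm wide between their inner faces. A header 97 mm tall and 144 mm deep lies on top of the jambs and spans the full outside width.

The door frame is against the stool's +x side, with their −y faces flush.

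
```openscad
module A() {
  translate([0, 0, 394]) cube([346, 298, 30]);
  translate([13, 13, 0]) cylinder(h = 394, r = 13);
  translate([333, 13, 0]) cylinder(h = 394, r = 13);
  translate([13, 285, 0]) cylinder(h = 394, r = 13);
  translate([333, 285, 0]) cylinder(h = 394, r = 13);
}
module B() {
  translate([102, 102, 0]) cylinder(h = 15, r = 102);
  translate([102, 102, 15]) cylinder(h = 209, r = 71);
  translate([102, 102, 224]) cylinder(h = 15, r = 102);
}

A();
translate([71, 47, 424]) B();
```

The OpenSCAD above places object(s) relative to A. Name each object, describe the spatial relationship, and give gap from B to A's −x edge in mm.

A is a stool. B is a spool. The spool is on top of the stool, centred. The gap from the spool to the stool's −x edge is 71 mm.

The spool's min-x is at 71; the stool's min-x is 0; gap = 71 mm.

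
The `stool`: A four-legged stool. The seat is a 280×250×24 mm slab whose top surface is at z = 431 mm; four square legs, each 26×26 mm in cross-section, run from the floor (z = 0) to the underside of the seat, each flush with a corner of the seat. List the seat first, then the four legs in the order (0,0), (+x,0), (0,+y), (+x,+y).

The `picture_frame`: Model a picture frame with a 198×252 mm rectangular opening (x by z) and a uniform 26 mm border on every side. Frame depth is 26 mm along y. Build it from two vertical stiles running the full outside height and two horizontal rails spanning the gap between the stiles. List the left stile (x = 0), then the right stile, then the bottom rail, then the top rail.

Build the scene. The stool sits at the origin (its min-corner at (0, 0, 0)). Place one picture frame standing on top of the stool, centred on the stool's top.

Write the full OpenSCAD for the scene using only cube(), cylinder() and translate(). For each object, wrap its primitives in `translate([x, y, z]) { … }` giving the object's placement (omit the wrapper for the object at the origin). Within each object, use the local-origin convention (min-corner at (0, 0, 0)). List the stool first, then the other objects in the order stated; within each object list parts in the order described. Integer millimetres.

translate([0, 0, 407]) cube([280, 250, 24]);
cube([26, 26, 407]);
translate([254, 0, 0]) cube([26, 26, 407]);
translate([0, 224, 0]) cube([26, 26, 407]);
translate([254, 224, 0]) cube([26, 26, 407]);
translate([15, 112, 431]) {
  cube([26, 26, 304]);
  translate([224, 0, 0]) cube([26, 26, 304]);
  translate([26, 0, 0]) cube([198, 26, 26]);
  translate([26, 0, 278]) cube([198, 26, 26]);
}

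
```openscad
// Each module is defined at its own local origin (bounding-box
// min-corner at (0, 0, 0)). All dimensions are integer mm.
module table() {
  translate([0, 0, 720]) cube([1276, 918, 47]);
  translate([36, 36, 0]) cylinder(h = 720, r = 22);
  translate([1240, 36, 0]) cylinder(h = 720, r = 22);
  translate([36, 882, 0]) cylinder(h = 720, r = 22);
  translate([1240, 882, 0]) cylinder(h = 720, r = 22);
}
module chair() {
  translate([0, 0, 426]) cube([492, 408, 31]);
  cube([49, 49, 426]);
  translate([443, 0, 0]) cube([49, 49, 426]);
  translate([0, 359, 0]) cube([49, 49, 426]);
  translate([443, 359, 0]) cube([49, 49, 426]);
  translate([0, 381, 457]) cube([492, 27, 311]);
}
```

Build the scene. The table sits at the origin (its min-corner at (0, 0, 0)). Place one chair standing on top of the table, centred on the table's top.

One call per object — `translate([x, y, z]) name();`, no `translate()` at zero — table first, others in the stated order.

table();
translate([392, 255, 767]) chair();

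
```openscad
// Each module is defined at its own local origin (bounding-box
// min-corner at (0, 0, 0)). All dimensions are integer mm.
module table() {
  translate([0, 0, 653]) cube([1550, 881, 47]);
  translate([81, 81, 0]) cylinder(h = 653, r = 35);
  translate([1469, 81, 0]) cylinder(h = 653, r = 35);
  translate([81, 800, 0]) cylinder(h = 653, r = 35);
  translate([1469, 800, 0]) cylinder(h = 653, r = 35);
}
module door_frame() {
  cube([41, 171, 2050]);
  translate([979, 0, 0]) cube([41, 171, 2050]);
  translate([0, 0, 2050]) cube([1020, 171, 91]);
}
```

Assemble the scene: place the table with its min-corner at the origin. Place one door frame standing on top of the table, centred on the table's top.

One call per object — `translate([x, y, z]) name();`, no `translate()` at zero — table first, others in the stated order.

table();
translate([265, 355, 700]) door_frame();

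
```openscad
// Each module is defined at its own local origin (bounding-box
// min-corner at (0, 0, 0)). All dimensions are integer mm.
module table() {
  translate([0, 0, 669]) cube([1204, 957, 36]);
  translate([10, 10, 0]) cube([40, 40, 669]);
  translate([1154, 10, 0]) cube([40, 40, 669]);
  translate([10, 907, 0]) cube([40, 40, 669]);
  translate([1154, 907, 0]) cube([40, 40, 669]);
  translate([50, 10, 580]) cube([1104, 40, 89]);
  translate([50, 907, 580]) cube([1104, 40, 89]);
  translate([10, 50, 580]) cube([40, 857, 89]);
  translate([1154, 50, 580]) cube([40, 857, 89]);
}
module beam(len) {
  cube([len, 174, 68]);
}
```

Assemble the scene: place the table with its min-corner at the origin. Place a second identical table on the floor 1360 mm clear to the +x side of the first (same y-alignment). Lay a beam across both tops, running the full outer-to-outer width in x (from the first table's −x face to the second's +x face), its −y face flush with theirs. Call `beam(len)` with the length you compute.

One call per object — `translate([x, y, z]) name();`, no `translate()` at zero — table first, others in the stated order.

table();
translate([2564, 0, 0]) table();
translate([0, 0, 705]) beam(3768);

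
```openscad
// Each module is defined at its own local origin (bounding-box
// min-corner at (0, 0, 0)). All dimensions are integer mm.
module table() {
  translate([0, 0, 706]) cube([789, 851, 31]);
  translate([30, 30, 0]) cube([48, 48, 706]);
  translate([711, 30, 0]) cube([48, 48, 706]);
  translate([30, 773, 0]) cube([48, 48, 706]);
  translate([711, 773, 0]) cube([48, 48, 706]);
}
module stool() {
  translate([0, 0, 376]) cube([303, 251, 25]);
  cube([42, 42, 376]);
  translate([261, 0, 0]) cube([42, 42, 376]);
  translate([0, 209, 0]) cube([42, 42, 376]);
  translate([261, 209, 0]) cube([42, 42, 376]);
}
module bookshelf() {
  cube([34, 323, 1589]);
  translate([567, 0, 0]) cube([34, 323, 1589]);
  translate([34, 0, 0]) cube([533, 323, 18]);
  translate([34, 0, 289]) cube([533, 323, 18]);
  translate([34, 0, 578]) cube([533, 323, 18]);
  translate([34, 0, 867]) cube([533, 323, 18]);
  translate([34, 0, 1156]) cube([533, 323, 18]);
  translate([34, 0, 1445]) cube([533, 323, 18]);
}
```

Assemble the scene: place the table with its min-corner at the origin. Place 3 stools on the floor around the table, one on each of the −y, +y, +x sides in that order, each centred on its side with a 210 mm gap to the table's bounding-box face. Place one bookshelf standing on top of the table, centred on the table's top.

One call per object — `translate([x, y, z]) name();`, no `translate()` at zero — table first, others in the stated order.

table();
translate([243, -461, 0]) stool();
translate([243, 1061, 0]) stool();
translate([999, 300, 0]) stool();
translate([94, 264, 737]) bookshelf();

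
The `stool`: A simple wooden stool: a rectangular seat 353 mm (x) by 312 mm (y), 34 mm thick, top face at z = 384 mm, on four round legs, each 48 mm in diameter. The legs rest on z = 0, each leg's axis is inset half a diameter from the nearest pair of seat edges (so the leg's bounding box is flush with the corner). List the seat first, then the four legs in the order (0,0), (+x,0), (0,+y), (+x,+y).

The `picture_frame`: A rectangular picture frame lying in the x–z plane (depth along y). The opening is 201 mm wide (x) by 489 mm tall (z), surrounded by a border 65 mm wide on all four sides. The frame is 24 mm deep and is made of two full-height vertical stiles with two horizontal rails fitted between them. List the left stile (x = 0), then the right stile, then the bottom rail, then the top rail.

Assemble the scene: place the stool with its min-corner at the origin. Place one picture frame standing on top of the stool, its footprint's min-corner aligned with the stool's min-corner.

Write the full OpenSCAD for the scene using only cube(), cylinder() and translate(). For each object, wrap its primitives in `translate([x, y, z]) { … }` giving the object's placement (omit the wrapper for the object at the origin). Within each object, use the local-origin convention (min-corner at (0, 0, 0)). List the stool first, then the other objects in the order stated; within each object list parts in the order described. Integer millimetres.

translate([0, 0, 350]) cube([353, 312, 34]);
translate([24, 24, 0]) cylinder(h = 350, r = 24);
translate([329, 24, 0]) cylinder(h = 350, r = 24);
translate([24, 288, 0]) cylinder(h = 350, r = 24);
translate([329, 288, 0]) cylinder(h = 350, r = 24);
translate([0, 0, 384]) {
  cube([65, 24, 619]);
  translate([266, 0, 0]) cube([65, 24, 619]);
  translate([65, 0, 0]) cube([201, 24, 65]);
  translate([65, 0, 554]) cube([201, 24, 65]);
}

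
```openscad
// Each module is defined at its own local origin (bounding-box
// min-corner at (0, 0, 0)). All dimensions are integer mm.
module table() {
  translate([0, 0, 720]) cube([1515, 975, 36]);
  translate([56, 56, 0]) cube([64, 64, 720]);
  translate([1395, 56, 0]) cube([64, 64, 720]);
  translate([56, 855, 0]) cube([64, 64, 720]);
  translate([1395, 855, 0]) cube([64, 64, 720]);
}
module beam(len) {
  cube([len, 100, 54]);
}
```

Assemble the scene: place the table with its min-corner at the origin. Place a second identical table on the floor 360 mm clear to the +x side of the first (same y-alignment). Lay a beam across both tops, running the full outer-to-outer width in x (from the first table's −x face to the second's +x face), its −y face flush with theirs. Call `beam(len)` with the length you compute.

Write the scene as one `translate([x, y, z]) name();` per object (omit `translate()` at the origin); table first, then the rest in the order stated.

table();
translate([1875, 0, 0]) table();
translate([0, 0, 756]) beam(3390);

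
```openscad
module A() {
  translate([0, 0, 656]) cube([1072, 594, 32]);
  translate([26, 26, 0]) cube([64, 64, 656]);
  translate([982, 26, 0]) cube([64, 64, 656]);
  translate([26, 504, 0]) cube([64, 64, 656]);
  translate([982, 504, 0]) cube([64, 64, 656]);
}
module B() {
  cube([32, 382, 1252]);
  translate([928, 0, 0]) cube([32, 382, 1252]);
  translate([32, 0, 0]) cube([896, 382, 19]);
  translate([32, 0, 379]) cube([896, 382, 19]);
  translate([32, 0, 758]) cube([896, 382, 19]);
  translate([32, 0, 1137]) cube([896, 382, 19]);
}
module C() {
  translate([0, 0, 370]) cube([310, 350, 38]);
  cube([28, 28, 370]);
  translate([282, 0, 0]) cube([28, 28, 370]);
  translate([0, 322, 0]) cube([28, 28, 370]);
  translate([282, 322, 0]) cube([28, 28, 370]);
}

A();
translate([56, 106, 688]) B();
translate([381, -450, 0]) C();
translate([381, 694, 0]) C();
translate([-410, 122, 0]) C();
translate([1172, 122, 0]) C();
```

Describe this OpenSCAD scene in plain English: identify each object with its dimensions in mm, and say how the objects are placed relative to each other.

A is a table: top 1072 mm (x) × 594 mm (y), 32 mm thick, upper face at z = 688 mm, on four 64×64 mm square legs, each inset 26 mm from the nearest pair of top edges, running from z = 0 to the bottom of the top.

B is an open bookshelf. Two side panels, each 32 mm thick, 382 mm deep and 1252 mm tall, stand 960 mm apart (outside-to-outside). Between them sit 4 shelves, each 19 mm thick and 382 mm deep, spanning the full gap between the sides. The bottom shelf rests on the floor (its underside at z = 0) and the clear gap between one shelf's top and the next shelf's underside is 360 mm.

C is a simple wooden stool: a rectangular seat 310 mm (x) by 350 mm (y), 38 mm thick, top face at z = 408 mm, on four square legs, each 28×28 mm in cross-section. The legs rest on z = 0, each flush with a corner of the seat.

The bookshelf is on top of the table, centred. Four stools sit around the table at the −y, +y, −x, +x sides.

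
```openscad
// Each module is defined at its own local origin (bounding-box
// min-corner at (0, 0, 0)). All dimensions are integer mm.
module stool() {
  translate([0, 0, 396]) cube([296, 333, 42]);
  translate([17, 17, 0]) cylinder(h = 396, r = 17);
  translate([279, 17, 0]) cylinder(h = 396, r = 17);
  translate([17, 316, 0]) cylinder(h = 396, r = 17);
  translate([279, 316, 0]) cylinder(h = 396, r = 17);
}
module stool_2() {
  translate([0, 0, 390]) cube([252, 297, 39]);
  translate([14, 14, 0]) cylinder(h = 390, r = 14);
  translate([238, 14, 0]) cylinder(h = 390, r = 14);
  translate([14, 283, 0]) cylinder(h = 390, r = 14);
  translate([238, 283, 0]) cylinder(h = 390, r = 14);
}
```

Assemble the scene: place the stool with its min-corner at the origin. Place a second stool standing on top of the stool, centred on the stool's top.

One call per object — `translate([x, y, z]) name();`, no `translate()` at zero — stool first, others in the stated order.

stool();
translate([22, 18, 438]) stool_2();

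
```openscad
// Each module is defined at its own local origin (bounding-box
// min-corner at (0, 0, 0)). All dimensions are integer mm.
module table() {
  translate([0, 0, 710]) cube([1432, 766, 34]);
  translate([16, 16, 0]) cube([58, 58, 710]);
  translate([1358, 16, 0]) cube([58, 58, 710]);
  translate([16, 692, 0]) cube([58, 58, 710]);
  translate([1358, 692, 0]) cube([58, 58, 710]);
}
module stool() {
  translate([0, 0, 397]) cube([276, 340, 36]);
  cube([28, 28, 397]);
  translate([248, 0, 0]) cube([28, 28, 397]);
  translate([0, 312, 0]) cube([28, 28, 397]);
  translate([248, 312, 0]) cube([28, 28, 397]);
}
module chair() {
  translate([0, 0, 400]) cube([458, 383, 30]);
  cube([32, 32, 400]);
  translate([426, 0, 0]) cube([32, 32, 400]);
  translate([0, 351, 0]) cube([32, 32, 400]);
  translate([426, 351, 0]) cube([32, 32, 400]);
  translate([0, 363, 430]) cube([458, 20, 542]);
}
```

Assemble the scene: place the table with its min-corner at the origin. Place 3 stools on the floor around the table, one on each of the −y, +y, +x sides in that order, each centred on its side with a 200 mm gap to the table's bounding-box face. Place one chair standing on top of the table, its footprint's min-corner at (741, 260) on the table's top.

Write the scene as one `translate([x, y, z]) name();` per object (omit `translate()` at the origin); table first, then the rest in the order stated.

table();
translate([578, -540, 0]) stool();
translate([578, 966, 0]) stool();
translate([1632, 213, 0]) stool();
translate([741, 260, 744]) chair();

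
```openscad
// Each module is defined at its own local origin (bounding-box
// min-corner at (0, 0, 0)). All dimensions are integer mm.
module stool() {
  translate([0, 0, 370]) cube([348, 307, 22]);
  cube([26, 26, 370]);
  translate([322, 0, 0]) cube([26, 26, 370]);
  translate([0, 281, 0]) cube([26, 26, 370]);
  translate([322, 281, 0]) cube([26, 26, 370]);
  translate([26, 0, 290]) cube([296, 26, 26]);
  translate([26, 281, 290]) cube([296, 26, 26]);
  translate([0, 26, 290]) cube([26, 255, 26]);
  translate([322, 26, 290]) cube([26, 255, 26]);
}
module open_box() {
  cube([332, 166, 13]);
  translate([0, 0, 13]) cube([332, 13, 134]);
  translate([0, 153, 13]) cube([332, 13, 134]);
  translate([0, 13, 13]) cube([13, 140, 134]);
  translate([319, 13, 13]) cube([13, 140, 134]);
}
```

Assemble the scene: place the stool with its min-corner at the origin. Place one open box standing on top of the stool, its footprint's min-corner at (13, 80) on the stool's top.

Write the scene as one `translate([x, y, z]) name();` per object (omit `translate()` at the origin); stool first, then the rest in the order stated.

stool();
translate([13, 80, 392]) open_box();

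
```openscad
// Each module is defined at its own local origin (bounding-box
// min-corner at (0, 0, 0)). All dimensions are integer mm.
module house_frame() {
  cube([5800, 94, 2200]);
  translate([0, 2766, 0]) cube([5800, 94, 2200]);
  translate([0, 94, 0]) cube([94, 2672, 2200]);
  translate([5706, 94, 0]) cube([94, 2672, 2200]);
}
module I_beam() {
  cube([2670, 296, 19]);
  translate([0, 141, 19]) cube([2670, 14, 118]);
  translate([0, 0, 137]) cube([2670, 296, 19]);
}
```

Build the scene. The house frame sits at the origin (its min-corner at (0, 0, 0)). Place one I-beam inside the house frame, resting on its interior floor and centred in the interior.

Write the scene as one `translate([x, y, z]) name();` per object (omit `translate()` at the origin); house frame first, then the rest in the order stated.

house_frame();
translate([1565, 1282, 0]) I_beam();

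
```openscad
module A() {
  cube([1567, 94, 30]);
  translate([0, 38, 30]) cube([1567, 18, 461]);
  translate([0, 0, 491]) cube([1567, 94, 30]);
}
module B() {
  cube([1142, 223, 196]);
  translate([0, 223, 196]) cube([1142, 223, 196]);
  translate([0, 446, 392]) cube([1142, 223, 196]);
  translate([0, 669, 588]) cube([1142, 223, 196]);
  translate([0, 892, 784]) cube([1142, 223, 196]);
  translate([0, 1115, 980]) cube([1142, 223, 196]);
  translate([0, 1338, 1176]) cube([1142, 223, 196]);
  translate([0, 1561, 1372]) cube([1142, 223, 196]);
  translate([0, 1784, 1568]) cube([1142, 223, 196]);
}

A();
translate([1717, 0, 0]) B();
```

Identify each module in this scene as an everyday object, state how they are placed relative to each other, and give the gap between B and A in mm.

The staircase's nearest face is 150 mm from the I-beam's +x face.

A is an I-beam. B is a staircase. The staircase is on the floor beside the I-beam on its +x side. The gap between the staircase and the I-beam is 150 mm.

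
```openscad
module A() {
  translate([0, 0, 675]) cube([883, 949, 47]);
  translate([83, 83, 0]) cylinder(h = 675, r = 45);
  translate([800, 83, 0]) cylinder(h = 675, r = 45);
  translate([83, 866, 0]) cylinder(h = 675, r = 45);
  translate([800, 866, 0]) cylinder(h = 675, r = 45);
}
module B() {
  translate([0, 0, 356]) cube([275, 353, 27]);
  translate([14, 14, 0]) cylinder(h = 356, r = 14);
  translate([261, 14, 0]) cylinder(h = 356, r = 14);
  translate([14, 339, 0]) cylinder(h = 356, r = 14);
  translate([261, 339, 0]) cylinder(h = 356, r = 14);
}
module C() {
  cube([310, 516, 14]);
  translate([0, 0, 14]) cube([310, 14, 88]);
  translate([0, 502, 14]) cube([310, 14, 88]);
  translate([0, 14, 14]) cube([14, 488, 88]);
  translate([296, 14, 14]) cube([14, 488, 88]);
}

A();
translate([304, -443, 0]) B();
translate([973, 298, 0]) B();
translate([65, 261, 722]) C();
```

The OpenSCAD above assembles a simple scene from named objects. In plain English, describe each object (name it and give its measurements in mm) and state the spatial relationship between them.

A is a table: top 883 mm (x) × 949 mm (y), 47 mm thick, upper face at z = 722 mm, on four round legs of 90 mm diameter, each leg's bounding box inset 38 mm from the nearest pair of top edges, running from z = 0 to the bottom of the top.

B is a four-legged stool. The seat is a 275×353×27 mm slab whose top surface is at z = 383 mm; four round legs, each 28 mm in diameter, run from the floor (z = 0) to the underside of the seat, each leg's axis is inset half a diameter from the nearest pair of seat edges (so the leg's bounding box is flush with the corner).

C is an open storage box with external size 310×516×102 mm and wall thickness 14 mm (the base is also 14 mm thick). The base covers the whole footprint; the four walls stand on the base, with the y-facing walls full-width and the x-facing walls fitting between their inner faces.

Two stools sit around the table at the −y, +x sides. The open box is on top of the table.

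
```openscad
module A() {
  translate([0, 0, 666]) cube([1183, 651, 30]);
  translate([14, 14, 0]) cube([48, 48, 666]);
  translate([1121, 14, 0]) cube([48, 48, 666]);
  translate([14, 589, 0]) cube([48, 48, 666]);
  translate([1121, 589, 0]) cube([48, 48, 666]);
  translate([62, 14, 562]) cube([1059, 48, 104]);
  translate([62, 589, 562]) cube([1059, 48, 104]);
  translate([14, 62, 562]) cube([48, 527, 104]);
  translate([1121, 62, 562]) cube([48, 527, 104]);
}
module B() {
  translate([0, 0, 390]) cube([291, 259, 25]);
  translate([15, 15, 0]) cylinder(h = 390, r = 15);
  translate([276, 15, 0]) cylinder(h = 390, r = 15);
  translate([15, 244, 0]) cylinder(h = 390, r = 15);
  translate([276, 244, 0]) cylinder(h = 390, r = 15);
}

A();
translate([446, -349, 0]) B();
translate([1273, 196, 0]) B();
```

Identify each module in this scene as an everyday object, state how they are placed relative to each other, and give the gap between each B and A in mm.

Each stool's nearest face is 90 mm from the table's bounding box.

A is a table. B is a stool. Two stools sit around the table at the −y, +x sides. The gap between each stool and the table is 90 mm.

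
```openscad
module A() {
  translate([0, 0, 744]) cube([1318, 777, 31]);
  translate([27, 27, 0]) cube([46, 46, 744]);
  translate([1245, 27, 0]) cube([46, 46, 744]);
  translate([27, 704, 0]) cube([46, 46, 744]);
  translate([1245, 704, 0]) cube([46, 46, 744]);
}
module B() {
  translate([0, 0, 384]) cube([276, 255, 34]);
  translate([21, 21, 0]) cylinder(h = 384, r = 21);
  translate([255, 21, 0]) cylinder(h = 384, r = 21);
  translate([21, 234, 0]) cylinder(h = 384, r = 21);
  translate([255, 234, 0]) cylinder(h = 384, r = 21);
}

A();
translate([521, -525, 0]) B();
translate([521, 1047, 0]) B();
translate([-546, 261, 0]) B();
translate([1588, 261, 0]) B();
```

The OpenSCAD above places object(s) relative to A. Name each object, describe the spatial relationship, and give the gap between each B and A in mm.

A is a table. B is a stool. Four stools sit around the table at the −y, +y, −x, +x sides. The gap between each stool and the table is 270 mm.

Each stool's nearest face is 270 mm from the table's bounding box.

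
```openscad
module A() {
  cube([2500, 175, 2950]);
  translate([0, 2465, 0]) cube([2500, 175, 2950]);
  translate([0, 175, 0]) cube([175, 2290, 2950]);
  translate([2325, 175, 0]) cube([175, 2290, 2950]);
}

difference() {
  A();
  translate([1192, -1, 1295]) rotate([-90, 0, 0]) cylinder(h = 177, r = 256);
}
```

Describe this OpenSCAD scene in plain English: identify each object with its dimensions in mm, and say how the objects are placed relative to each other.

A is the wall frame of a small rectangular building: four walls, each 2950 mm tall and 175 mm thick, enclosing a footprint 2500 mm (x) by 2640 mm (y) outside-to-outside, with no floor or roof. The front and back walls (the −y and +y sides) span the full width; the two side walls fit between them.

The house frame has a circular hole of radius 256 mm through its front wall, centred at (x = 1192, z = 1295).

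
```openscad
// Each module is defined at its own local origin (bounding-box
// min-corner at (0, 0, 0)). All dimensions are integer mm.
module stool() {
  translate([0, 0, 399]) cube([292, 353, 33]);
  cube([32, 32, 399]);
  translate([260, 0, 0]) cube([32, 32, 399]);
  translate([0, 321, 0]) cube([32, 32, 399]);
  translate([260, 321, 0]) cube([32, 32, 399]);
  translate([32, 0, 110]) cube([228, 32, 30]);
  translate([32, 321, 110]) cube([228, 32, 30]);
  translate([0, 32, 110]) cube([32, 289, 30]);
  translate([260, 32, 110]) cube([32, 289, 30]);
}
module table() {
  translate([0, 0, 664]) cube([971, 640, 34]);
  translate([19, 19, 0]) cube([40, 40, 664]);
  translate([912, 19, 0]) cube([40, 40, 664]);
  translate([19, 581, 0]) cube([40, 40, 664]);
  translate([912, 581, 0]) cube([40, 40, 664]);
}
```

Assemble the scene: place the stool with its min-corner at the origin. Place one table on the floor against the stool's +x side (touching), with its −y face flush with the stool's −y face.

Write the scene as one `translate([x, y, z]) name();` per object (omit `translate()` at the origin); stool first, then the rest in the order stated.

stool();
translate([292, 0, 0]) table();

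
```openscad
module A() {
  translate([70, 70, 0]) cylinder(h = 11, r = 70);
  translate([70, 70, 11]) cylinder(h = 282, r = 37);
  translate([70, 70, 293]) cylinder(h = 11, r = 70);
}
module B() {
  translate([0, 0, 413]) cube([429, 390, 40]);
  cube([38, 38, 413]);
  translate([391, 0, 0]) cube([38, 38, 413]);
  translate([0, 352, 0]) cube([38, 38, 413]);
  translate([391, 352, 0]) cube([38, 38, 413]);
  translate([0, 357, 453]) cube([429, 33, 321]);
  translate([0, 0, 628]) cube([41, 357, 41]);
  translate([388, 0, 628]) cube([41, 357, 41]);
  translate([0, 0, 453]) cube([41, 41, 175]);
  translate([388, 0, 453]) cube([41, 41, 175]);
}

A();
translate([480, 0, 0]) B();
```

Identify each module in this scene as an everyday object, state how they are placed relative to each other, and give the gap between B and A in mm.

The chair's nearest face is 340 mm from the spool's +x face.

A is a spool. B is a chair. The chair is on the floor beside the spool on its +x side. The gap between the chair and the spool is 340 mm.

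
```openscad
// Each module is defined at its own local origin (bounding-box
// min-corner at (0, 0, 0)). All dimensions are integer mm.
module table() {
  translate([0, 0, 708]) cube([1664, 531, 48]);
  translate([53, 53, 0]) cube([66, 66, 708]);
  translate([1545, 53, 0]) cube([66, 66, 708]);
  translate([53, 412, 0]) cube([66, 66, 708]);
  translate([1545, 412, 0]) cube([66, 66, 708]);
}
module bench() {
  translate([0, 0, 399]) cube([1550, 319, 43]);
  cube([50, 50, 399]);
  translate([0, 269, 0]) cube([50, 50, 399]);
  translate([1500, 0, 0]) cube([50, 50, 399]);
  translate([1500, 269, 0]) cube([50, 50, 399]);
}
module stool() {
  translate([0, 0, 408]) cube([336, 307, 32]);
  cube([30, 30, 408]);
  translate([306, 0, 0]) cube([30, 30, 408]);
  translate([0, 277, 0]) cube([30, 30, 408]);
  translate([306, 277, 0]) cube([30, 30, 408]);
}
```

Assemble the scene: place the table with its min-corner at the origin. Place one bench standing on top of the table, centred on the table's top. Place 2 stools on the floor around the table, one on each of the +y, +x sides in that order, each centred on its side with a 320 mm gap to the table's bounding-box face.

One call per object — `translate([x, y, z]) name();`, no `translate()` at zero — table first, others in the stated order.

table();
translate([57, 106, 756]) bench();
translate([664, 851, 0]) stool();
translate([1984, 112, 0]) stool();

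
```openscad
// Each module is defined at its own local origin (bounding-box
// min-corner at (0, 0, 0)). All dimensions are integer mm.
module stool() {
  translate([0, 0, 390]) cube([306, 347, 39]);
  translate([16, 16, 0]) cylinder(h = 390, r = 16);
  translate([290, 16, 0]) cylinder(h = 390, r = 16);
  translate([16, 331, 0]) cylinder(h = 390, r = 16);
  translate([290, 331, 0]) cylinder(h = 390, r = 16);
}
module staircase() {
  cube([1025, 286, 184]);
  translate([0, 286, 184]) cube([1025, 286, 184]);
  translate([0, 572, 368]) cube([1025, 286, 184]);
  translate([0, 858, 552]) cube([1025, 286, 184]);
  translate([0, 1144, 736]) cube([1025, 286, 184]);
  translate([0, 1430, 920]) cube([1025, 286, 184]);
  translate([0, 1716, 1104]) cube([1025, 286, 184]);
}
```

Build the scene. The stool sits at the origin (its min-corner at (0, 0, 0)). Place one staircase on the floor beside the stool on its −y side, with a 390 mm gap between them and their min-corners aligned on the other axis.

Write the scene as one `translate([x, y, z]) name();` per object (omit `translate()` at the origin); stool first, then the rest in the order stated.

stool();
translate([0, -2392, 0]) staircase();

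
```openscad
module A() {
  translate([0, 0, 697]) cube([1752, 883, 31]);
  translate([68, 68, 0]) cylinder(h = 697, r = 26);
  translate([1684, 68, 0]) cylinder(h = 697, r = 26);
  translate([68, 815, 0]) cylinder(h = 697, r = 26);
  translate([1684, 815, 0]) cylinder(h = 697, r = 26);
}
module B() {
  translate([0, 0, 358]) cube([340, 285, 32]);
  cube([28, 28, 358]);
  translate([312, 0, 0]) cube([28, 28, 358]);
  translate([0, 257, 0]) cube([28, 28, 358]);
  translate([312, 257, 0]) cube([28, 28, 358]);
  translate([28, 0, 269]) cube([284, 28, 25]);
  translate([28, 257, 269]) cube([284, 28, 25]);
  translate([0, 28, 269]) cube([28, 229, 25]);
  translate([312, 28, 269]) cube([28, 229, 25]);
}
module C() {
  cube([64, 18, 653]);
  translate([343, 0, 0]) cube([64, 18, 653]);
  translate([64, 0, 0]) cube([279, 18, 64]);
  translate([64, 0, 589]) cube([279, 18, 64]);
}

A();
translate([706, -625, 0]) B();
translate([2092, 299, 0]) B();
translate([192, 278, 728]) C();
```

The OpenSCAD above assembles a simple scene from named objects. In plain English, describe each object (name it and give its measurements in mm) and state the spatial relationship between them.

A is a table: top 1752 mm (x) × 883 mm (y), 31 mm thick, upper face at z = 728 mm, on four round legs of 52 mm diameter, each leg's bounding box inset 42 mm from the nearest pair of top edges, running from z = 0 to the bottom of the top.

B is a four-legged stool. The seat is 340×285 mm, 32 mm thick, top at z = 390 mm. It stands on four square legs, each 28×28 mm in cross-section, from z = 0 to the seat underside, each flush with a corner of the seat. Four stretchers, 28 mm wide and 25 mm tall, connect adjacent legs with their undersides at z = 269 mm, each running between the inner faces of the legs it joins and aligned with the legs' outer faces on the other axis.

C is a rectangular picture frame lying in the x–z plane (depth along y). The opening is 279 mm wide (x) by 525 mm tall (z), surrounded by a border 64 mm wide on all four sides. The frame is 18 mm deep and is made of two full-height vertical stiles with two horizontal rails fitted between them.

Two stools sit around the table at the −y, +x sides. The picture frame is on top of the table.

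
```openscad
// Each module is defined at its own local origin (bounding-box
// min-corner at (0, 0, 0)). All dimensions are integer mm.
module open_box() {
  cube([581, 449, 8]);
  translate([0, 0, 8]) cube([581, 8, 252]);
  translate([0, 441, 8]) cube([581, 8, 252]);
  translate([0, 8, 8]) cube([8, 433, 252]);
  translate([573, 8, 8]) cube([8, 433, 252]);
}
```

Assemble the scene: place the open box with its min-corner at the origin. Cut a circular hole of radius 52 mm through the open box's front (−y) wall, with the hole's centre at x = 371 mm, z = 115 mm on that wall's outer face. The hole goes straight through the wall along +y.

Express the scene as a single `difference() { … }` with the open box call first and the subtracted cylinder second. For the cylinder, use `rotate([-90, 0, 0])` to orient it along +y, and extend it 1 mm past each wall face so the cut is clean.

difference() {
  open_box();
  translate([371, -1, 115]) rotate([-90, 0, 0]) cylinder(h = 10, r = 52);
}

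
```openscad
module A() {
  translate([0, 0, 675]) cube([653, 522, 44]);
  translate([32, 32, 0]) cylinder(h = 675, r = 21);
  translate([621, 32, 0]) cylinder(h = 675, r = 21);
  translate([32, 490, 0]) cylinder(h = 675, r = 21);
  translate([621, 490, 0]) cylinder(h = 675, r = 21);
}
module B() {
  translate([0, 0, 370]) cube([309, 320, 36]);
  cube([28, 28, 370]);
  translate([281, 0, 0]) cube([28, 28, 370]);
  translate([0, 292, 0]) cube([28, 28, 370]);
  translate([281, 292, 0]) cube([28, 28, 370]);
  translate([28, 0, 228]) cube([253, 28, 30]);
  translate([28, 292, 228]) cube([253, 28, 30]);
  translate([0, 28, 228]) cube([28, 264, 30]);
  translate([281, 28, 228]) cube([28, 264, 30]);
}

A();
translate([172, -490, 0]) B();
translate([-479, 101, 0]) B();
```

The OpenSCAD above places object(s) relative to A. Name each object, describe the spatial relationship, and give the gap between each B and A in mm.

Each stool's nearest face is 170 mm from the table's bounding box.

A is a table. B is a stool. Two stools sit around the table at the −y, −x sides. The gap between each stool and the table is 170 mm.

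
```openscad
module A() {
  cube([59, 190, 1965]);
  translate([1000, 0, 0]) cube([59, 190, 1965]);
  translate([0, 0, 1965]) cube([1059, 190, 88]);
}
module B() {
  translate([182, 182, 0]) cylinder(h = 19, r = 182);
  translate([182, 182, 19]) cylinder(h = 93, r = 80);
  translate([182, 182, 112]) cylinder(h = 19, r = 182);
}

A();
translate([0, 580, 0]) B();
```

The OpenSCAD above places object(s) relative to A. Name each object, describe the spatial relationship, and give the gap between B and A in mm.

A is a door frame. B is a spool. The spool is on the floor beside the door frame on its +y side. The gap between the spool and the door frame is 390 mm.

The spool's nearest face is 390 mm from the door frame's +y face.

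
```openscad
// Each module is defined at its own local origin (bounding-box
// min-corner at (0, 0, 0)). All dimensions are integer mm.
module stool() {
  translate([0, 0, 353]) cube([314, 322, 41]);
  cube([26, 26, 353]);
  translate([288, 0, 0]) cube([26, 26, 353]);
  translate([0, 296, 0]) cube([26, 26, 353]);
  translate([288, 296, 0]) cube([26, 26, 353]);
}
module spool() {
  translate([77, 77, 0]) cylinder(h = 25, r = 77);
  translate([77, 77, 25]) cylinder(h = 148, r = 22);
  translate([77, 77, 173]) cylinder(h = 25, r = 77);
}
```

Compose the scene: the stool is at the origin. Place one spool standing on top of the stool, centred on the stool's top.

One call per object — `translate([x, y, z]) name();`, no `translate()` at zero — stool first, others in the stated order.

stool();
translate([80, 84, 394]) spool();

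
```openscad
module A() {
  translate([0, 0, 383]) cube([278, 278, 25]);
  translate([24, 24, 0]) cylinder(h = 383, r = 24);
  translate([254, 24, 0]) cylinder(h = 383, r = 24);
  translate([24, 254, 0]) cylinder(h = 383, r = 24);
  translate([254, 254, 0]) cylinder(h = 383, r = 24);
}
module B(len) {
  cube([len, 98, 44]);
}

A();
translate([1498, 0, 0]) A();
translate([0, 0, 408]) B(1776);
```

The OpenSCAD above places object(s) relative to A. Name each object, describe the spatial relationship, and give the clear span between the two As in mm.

Second stool starts at x = 1498; first ends at x = 278; clear span = 1498 − 278 = 1220 mm.

A is a stool. B is a beam. A beam spans the tops of two stools. The clear span between the two stools is 1220 mm.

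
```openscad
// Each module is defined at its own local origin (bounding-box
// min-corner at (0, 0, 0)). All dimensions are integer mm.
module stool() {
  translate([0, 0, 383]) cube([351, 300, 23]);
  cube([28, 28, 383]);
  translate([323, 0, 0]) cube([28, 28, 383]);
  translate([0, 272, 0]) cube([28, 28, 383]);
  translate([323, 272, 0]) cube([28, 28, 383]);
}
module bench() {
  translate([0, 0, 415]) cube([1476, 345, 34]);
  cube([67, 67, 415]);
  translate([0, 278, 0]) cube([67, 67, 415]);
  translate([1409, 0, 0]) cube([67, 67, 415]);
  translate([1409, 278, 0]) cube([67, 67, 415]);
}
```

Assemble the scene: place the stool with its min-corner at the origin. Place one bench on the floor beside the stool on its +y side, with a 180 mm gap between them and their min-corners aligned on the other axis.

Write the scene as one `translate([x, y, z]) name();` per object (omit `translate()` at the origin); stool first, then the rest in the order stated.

stool();
translate([0, 480, 0]) bench();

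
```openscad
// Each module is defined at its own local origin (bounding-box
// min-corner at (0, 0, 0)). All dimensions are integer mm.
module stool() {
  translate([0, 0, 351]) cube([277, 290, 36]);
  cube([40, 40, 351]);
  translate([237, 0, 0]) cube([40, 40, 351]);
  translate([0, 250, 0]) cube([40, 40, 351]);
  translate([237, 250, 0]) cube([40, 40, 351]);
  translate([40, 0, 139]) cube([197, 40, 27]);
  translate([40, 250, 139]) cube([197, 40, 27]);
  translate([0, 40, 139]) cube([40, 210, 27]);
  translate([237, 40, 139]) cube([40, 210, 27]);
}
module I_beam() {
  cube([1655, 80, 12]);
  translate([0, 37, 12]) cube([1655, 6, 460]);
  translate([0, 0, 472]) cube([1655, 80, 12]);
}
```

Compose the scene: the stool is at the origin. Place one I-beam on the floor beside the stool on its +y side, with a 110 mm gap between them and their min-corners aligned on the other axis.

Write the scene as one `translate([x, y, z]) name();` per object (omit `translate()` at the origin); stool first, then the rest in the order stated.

stool();
translate([0, 400, 0]) I_beam();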